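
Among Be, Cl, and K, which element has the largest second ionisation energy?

K

After 1 electron has been removed, what remains? Be⁺ still has 1 valence electron; Cl⁺ still has 6 valence electrons; K⁺ is the bare [Ar] core.
Pulling an electron out of a noble-gas core costs far more than removing a remaining valence electron, so K sits at the high end of IE_2.
Valence configurations: Be⁺ [He]2s¹, Cl⁺ [Ne]3s²3p⁴.
Approximate IE_2 values (kJ/mol): Be 1757, Cl 2298, K 3052.
Putting it together, IE_2: Be < Cl < K.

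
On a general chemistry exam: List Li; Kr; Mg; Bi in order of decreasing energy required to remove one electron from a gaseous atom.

Kr, Mg, Bi, Li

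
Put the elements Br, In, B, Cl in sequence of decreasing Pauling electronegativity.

Cl > Br > B > In

Smaller atoms with higher effective nuclear charge are more electronegative.
Here both period and group differ, so the two effects have to be weighed against each other.
B > In: they share group 13; the group trend gives B the larger value.
Br > B: period and group pull opposite ways; the across-period shift dominates (2.96 vs 2.04).
Cl > Br: Cl sits above Br in group 17, so the down-group effect alone puts Cl higher.
Approximate values (Pauling): B 2.04, Cl 3.16, Br 2.96, In 1.78.
So from highest to lowest: Cl > Br > B > In.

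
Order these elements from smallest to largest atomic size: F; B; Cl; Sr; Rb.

F < B < Cl < Sr < Rb

B is in period 2, group 13; F is in period 2, group 17; Cl is in period 3, group 17; Rb is in period 5, group 1; Sr is in period 5, group 2.
Radius decreases left→right (rising Z_eff, same n) and increases top→bottom (higher n).
Neither a single period nor a single group — weigh both effects.
B > F: both are in period 2; the period trend gives B the larger value.
Cl > B: the two effects oppose for this pair; the down-group effect wins (99 vs 85 pm).
Sr > Cl: relative to Cl, both the across-period and down-group shifts push Sr's atomic radius up.
Rb > Sr: Rb lies to the left of Sr in period 5, so the across-period effect alone puts Rb larger.
Tabulated atomic radius (pm): B 85, F 64, Cl 99, Rb 210, Sr 185.
So from smallest to largest: F < B < Cl < Sr < Rb.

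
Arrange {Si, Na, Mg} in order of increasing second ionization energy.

Consider each +1 ion: Si⁺ still has 3 valence electrons; Na⁺ is the bare [Ne] core; Mg⁺ still has 1 valence electron.
Breaking into a closed-shell core is much more expensive than removing a leftover valence electron — Na has the largest IE_2 here.
Valence configurations: Si⁺ [Ne]3s²3p¹, Mg⁺ [Ne]3s¹.
Approximate IE_2 values (kJ/mol): Si 1577, Na 4562, Mg 1451.
Overall IE_2 order: Mg < Si < Na.

Mg < Si < Na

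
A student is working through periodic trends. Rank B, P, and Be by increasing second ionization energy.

Be < P < B

Consider each +1 ion: B⁺ still has 2 valence electrons; P⁺ still has 4 valence electrons; Be⁺ still has 1 valence electron.
All are still removing valence electrons, so compare the +1 ions as you would atoms: IE_2 generally rises across a period (higher Z_eff) and falls down a group (larger shell), subject to the usual subshell exceptions.
Valence configurations: B⁺ [He]2s², P⁺ [Ne]3s²3p², Be⁺ [He]2s¹.
Approximate IE_2 values (kJ/mol): B 2427, P 1907, Be 1757.
Putting it together, IE_2: Be < P < B.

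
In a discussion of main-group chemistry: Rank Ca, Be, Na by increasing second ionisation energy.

Consider each +1 ion: Ca⁺ still has 1 valence electron; Be⁺ still has 1 valence electron; Na⁺ is the bare [Ne] core.
Pulling an electron out of a noble-gas core costs far more than removing a remaining valence electron, so Na sits at the high end of IE_2.
Valence configurations: Ca⁺ [Ar]4s¹, Be⁺ [He]2s¹.
The numbers (kJ/mol): Ca 1145, Be 1757, Na 4562.
So the second ionization energies run Ca < Be < Na.

Ca < Be < Na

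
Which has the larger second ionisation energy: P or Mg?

P

Consider each +1 ion: P⁺ still has 4 valence electrons; Mg⁺ still has 1 valence electron.
All are still removing valence electrons, so compare the +1 ions as you would atoms: IE_2 generally rises across a period (higher Z_eff) and falls down a group (larger shell), subject to the usual subshell exceptions.
Valence configurations: P⁺ [Ne]3s²3p², Mg⁺ [Ne]3s¹.
Tabulated IE_2 (kJ/mol): P 1907, Mg 1451.
So the second ionization energies run Mg < P.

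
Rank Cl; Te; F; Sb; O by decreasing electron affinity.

Cl > F > Te > O > Sb

O is in period 2, group 16; F is in period 2, group 17; Cl is in period 3, group 17; Sb is in period 5, group 15; Te is in period 5, group 16.
EA tends to increase across a period and decrease down a group, though the pattern is less regular than for IE or radius.
Here both period and group differ, so the two effects have to be weighed against each other.
O > Sb: relative to Sb, both the across-period and down-group shifts push O's electron affinity up.
Te > O: this pair runs against the simple trend — see the exception note.
F > Te: relative to Te, both the across-period and down-group shifts push F's electron affinity up.
Cl > F: this pair runs against the simple trend — see the exception note.
Note the exception: Te has a higher electron affinity than O, contrary to the simple trend — O's compact 2p subshell gives strong electron–electron repulsion on the added electron.
Note the exception: Cl has a higher electron affinity than F, contrary to the simple trend — F's small 2p subshell makes the incoming electron feel strong e⁻–e⁻ repulsion, so Cl actually releases more energy on gaining an electron.
For reference (kJ/mol): O 141, F 328, Cl 349, Sb 103, Te 190.
So from highest to lowest: Cl > F > Te > O > Sb.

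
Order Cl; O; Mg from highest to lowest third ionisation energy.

After 2 electrons have been removed, what remains? Cl²⁺ still has 5 valence electrons; O²⁺ still has 4 valence electrons; Mg²⁺ is the bare [Ne] core.
Pulling an electron out of a noble-gas core costs far more than removing a remaining valence electron, so Mg sits at the high end of IE_3.
Valence configurations: Cl²⁺ [Ne]3s²3p³, O²⁺ [He]2s²2p².
The numbers (kJ/mol): Cl 3822, O 5300, Mg 7733.
So the third ionization energies run Cl < O < Mg.

Mg > O > Cl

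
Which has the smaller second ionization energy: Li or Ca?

Ca

IE_2 is the cost of taking one more electron from the +1 cation: Li⁺ is the bare [He] core; Ca⁺ still has 1 valence electron.
Pulling an electron out of a noble-gas core costs far more than removing a remaining valence electron, so Li sits at the high end of IE_2.
Tabulated IE_2 (kJ/mol): Li 7298, Ca 1145.
Putting it together, IE_2: Ca < Li.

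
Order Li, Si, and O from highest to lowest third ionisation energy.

The third ionization energy removes an electron from the +2 ion. For each element: Li²⁺ is already 1 electron into the core; Si²⁺ still has 2 valence electrons; O²⁺ still has 4 valence electrons.
Pulling an electron out of a noble-gas core costs far more than removing a remaining valence electron, so Li sits at the high end of IE_3.
Valence configurations: Si²⁺ [Ne]3s², O²⁺ [He]2s²2p².
Tabulated IE_3 (kJ/mol): Li 11815, Si 3232, O 5300.
Putting it together, IE_3: Si < O < Li.

Li > O > Si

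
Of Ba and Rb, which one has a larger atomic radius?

Rb

Rb is in period 5, group 1; Ba is in period 6, group 2.
Moving right in a period, electrons are added to the same shell under a stronger nuclear pull, so atoms get smaller; moving down, a new shell is opened and atoms get larger.
A diagonal step moves right (one effect) and down (the opposite effect) at once.
Rb > Ba: the two effects oppose for this pair; the across-period effect wins (210 vs 196 pm).
For reference (pm): Rb 210, Ba 196.
So Rb has the larger atomic radius (Rb > Ba).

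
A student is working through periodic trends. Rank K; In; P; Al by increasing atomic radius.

Al is in period 3, group 13; P is in period 3, group 15; K is in period 4, group 1; In is in period 5, group 13.
Across a period the added protons contract the valence shell; down a group each new principal shell makes the atom larger.
These span different periods and groups, so the two trends combine.
Al > P: Al lies to the left of P in period 3, so the across-period effect alone puts Al larger.
In > Al: they share group 13; the group trend gives In the larger value.
K > In: period and group pull opposite ways; the across-period shift dominates (196 vs 142 pm).
Approximate values (pm): Al 126, P 111, K 196, In 142.
So from smallest to largest: P < Al < In < K.

P, Al, In, K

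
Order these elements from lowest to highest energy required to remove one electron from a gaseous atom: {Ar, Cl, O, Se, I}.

Se < I < Cl < O < Ar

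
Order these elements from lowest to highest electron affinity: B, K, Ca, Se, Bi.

Ca < B < K < Bi < Se

B is in period 2, group 13; K is in period 4, group 1; Ca is in period 4, group 2; Se is in period 4, group 16; Bi is in period 6, group 15.
Adding an electron releases more energy for atoms nearer the top right (short of the noble gases).
These span different periods and groups, so the two trends combine.
B > Ca: both effects reinforce here, so B is clearly the higher of the two.
K > B: this pair runs against the simple trend — see the exception note.
Bi > K: the two effects oppose for this pair; the across-period effect wins (91 vs 48 kJ/mol).
Se > Bi: relative to Bi, both the across-period and down-group shifts push Se's electron affinity up.
Note the exception: K has a higher electron affinity than B, contrary to the simple trend — B's ns²np¹ configuration gives only a small electron affinity — the sparsely filled np subshell binds an added electron weakly.
Note the exception: K has a higher electron affinity than Ca, contrary to the simple trend — adding an electron to Ca (ns²) has to open a new, higher-energy np subshell, which is unfavourable.
Approximate values (kJ/mol): B 27, K 48, Ca 2, Se 195, Bi 91.
So from lowest to highest: Ca < B < K < Bi < Se.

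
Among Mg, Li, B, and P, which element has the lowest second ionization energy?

Consider each +1 ion: Mg⁺ still has 1 valence electron; Li⁺ is the bare [He] core; B⁺ still has 2 valence electrons; P⁺ still has 4 valence electrons.
Breaking into a closed-shell core is much more expensive than removing a leftover valence electron — Li has the largest IE_2 here.
Valence configurations: Mg⁺ [Ne]3s¹, B⁺ [He]2s², P⁺ [Ne]3s²3p².
Tabulated IE_2 (kJ/mol): Mg 1451, Li 7298, B 2427, P 1907.
Hence IE_2: Mg < P < B < Li.

Mg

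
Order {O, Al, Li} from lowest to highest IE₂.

Al < O < Li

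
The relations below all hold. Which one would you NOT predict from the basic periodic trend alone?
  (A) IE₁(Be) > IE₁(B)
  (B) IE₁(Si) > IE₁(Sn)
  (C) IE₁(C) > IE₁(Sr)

(A)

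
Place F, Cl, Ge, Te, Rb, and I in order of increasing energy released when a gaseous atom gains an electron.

Electron affinity generally becomes more exothermic across a period toward the halogens and less exothermic down a group.
Neither a single period nor a single group — weigh both effects.
Ge > Rb: both effects reinforce here, so Ge is clearly the higher of the two.
Te > Ge: the two effects oppose for this pair; the across-period effect wins (190 vs 119 kJ/mol).
I > Te: I lies to the right of Te in period 5, so the across-period effect alone puts I higher.
F > I: F sits above I in group 17, so the down-group effect alone puts F higher.
Cl > F: this pair runs against the simple trend — see the exception note.
Note the exception: Cl has a higher electron affinity than F, contrary to the simple trend — F's small 2p subshell makes the incoming electron feel strong e⁻–e⁻ repulsion, so Cl actually releases more energy on gaining an electron.
For reference (kJ/mol): F 328, Cl 349, Ge 119, Rb 47, Te 190, I 295.
So from lowest to highest: Rb < Ge < Te < I < F < Cl.

Rb < Ge < Te < I < F < Cl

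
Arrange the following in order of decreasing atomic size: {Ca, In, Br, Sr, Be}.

Be is in period 2, group 2; Ca is in period 4, group 2; Br is in period 4, group 17; Sr is in period 5, group 2; In is in period 5, group 13.
Radius decreases left→right (rising Z_eff, same n) and increases top→bottom (higher n).
These span different periods and groups, so the two trends combine.
Br > Be: the two effects oppose for this pair; the down-group effect wins (114 vs 102 pm).
In > Br: relative to Br, both the across-period and down-group shifts push In's atomic radius up.
Ca > In: the two effects oppose for this pair; the across-period effect wins (171 vs 142 pm).
Sr > Ca: they share group 2; the group trend gives Sr the larger value.
Tabulated atomic radius (pm): Be 102, Ca 171, Br 114, Sr 185, In 142.
So from largest to smallest: Sr > Ca > In > Br > Be.

Sr > Ca > In > Br > Be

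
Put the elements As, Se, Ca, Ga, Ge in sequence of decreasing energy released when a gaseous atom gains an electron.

Atoms with high Z_eff and room in the valence shell (especially the halogens) have the most exothermic electron affinities.
All lie in period 4; the across-period trend (electron affinity increases left to right) applies, with the exception below.
Note the exception: Ge has a higher electron affinity than As, contrary to the simple trend — adding an electron to As's half-filled 4p³ is unfavourable, so Ge (4p²) has the more exothermic EA.
Tabulated electron affinity (kJ/mol): Ca 2, Ga 29, Ge 119, As 78, Se 195.
So from highest to lowest: Se > Ge > As > Ga > Ca.

Se, Ge, As, Ga, Ca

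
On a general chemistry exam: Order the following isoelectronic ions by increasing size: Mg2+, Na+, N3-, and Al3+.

Al3+, Mg2+, Na+, N3-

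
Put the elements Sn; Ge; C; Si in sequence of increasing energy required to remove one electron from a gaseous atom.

C is in period 2, group 14; Si is in period 3, group 14; Ge is in period 4, group 14; Sn is in period 5, group 14.
Removing the outermost electron gets harder across a period and easier down a group.
All are in group 14, so first ionization energy increases up the group.
So from lowest to highest: Sn < Ge < Si < C.

Sn < Ge < Si < C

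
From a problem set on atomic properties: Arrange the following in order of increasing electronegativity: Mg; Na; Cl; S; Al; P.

Na, Mg, Al, P, S, Cl

Na is in period 3, group 1; Mg is in period 3, group 2; Al is in period 3, group 13; P is in period 3, group 15; S is in period 3, group 16; Cl is in period 3, group 17.
Electronegativity increases across a period and decreases down a group, tracking effective nuclear charge and atomic size.
All lie in period 3, so electronegativity increases left to right.
So from lowest to highest: Na < Mg < Al < P < S < Cl.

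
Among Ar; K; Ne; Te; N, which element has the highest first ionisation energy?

First ionization energy rises across a period (greater Z_eff holds electrons more tightly) and falls down a group (valence electrons are farther from the nucleus).
These span different periods and groups, so the two trends combine.
Te > K: period and group pull opposite ways; the across-period shift dominates (869 vs 419 kJ/mol).
N > Te: period and group pull opposite ways; the down-group shift dominates (1402 vs 869 kJ/mol).
Ar > N: the two effects oppose for this pair; the across-period effect wins (1521 vs 1402 kJ/mol).
Ne > Ar: Ne sits above Ar in group 18, so the down-group effect alone puts Ne higher.
Approximate values (kJ/mol): N 1402, Ne 2081, Ar 1521, K 419, Te 869.
The highest first ionisation energy among these belongs to Ne.

Ne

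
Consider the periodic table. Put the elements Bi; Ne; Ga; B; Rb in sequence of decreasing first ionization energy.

Ne > B > Bi > Ga > Rb

B is in period 2, group 13; Ne is in period 2, group 18; Ga is in period 4, group 13; Rb is in period 5, group 1; Bi is in period 6, group 15.
Across a period the outer electron is held more tightly (higher IE₁); down a group it sits in a higher shell, more shielded, and comes off more easily.
These span different periods and groups, so the two trends combine.
Ga > Rb: relative to Rb, both the across-period and down-group shifts push Ga's first ionization energy up.
Bi > Ga: the two effects oppose for this pair; the across-period effect wins (703 vs 579 kJ/mol).
B > Bi: the two effects oppose for this pair; the down-group effect wins (801 vs 703 kJ/mol).
Ne > B: Ne lies to the right of B in period 2, so the across-period effect alone puts Ne higher.
For reference (kJ/mol): B 801, Ne 2081, Ga 579, Rb 403, Bi 703.
So from highest to lowest: Ne > B > Bi > Ga > Rb.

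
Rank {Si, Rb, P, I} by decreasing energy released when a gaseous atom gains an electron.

I, Si, P, Rb

Si is in period 3, group 14; P is in period 3, group 15; Rb is in period 5, group 1; I is in period 5, group 17.
EA tends to increase across a period and decrease down a group, though the pattern is less regular than for IE or radius.
Here both period and group differ, so the two effects have to be weighed against each other.
P > Rb: relative to Rb, both the across-period and down-group shifts push P's electron affinity up.
Si > P: this pair runs against the simple trend — see the exception note.
I > Si: period and group pull opposite ways; the across-period shift dominates (295 vs 134 kJ/mol).
Note the exception: Si has a higher electron affinity than P, contrary to the simple trend — adding an electron to P's half-filled 3p³ is unfavourable, so Si (3p²) has the more exothermic EA.
Tabulated electron affinity (kJ/mol): Si 134, P 72, Rb 47, I 295.
So from highest to lowest: I > Si > P > Rb.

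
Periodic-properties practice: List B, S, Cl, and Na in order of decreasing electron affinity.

Adding an electron releases more energy for atoms nearer the top right (short of the noble gases).
Neither a single period nor a single group — weigh both effects.
Na > B: this pair runs against the simple trend — see the exception note.
S > Na: both are in period 3; the period trend gives S the larger value.
Cl > S: Cl lies to the right of S in period 3, so the across-period effect alone puts Cl higher.
Note the exception: Na has a higher electron affinity than B, contrary to the simple trend — B's ns²np¹ configuration gives only a small electron affinity — the sparsely filled np subshell binds an added electron weakly.
For reference (kJ/mol): B 27, Na 53, S 200, Cl 349.
So from highest to lowest: Cl > S > Na > B.

Cl > S > Na > B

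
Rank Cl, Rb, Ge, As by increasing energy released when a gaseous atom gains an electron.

Electron affinity generally becomes more exothermic across a period toward the halogens and less exothermic down a group.
Neither a single period nor a single group — weigh both effects.
As > Rb: both effects reinforce here, so As is clearly the higher of the two.
Ge > As: this pair runs against the simple trend — see the exception note.
Cl > Ge: both effects reinforce here, so Cl is clearly the higher of the two.
Note the exception: Ge has a higher electron affinity than As, contrary to the simple trend — adding an electron to As's half-filled 4p³ is unfavourable, so Ge (4p²) has the more exothermic EA.
For reference (kJ/mol): Cl 349, Ge 119, As 78, Rb 47.
So from lowest to highest: Rb < As < Ge < Cl.

Rb < As < Ge < Cl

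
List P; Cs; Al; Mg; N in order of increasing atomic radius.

N, P, Al, Mg, Cs

N is in period 2, group 15; Mg is in period 3, group 2; Al is in period 3, group 13; P is in period 3, group 15; Cs is in period 6, group 1.
Atomic radius shrinks across a period as nuclear charge pulls the same shell inward, and grows down a group as new shells are added.
These span different periods and groups, so the two trends combine.
P > N: they share group 15; the group trend gives P the larger value.
Al > P: both are in period 3; the period trend gives Al the larger value.
Mg > Al: Mg lies to the left of Al in period 3, so the across-period effect alone puts Mg larger.
Cs > Mg: relative to Mg, both the across-period and down-group shifts push Cs's atomic radius up.
Tabulated atomic radius (pm): N 71, Mg 139, Al 126, P 111, Cs 232.
So from smallest to largest: N < P < Al < Mg < Cs.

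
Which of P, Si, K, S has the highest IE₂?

K

After 1 electron has been removed, what remains? P⁺ still has 4 valence electrons; Si⁺ still has 3 valence electrons; K⁺ is the bare [Ar] core; S⁺ still has 5 valence electrons.
Pulling an electron out of a noble-gas core costs far more than removing a remaining valence electron, so K sits at the high end of IE_2.
Valence configurations: P⁺ [Ne]3s²3p², Si⁺ [Ne]3s²3p¹, S⁺ [Ne]3s²3p³.
Tabulated IE_2 (kJ/mol): P 1907, Si 1577, K 3052, S 2252.
Overall IE_2 order: Si < P < S < K.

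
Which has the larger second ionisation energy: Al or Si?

Al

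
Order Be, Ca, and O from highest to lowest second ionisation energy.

O > Be > Ca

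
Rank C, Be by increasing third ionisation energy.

The third ionization energy removes an electron from the +2 ion. For each element: C²⁺ still has 2 valence electrons; Be²⁺ is the bare [He] core.
Breaking into a closed-shell core is much more expensive than removing a leftover valence electron — Be has the largest IE_3 here.
Approximate IE_3 values (kJ/mol): C 4620, Be 14849.
Putting it together, IE_3: C < Be.

C < Be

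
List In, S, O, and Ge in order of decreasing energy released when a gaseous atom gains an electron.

S, O, Ge, In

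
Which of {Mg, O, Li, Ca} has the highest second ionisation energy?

IE_2 is the cost of taking one more electron from the +1 cation: Mg⁺ still has 1 valence electron; O⁺ still has 5 valence electrons; Li⁺ is the bare [He] core; Ca⁺ still has 1 valence electron.
Core electrons are held far more tightly than valence electrons, so Li tops the IE_2 order.
Valence configurations: Mg⁺ [Ne]3s¹, O⁺ [He]2s²2p³, Ca⁺ [Ar]4s¹.
Approximate IE_2 values (kJ/mol): Mg 1451, O 3388, Li 7298, Ca 1145.
Overall IE_2 order: Ca < Mg < O < Li.

Li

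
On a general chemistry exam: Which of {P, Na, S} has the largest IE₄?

Na

Consider each +3 ion: P³⁺ still has 2 valence electrons; Na³⁺ is already 2 electrons into the core; S³⁺ still has 3 valence electrons.
Core electrons are held far more tightly than valence electrons, so Na tops the IE_4 order.
Valence configurations: P³⁺ [Ne]3s², S³⁺ [Ne]3s²3p¹.
S³⁺ loses a lone 3p electron whereas P³⁺ must break into a filled 3s² pair, so IE_4(P) > IE_4(S) even though S has the higher nuclear charge.
Tabulated IE_4 (kJ/mol): P 4964, Na 9543, S 4556.
So the fourth ionization energies run S < P < Na.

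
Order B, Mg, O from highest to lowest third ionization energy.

Mg, O, B

IE_3 is the cost of taking one more electron from the +2 cation: B²⁺ still has 1 valence electron; Mg²⁺ is the bare [Ne] core; O²⁺ still has 4 valence electrons.
Core electrons are held far more tightly than valence electrons, so Mg tops the IE_3 order.
Valence configurations: B²⁺ [He]2s¹, O²⁺ [He]2s²2p².
The numbers (kJ/mol): B 3660, Mg 7733, O 5300.
So the third ionization energies run B < O < Mg.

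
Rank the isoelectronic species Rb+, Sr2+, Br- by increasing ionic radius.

All of these have 36 electrons, so size is governed by nuclear charge alone: the more protons, the stronger the pull on the same electron cloud, and the smaller the ion.
Nuclear charges: Sr2+ (Z=38), Rb+ (Z=37), Br- (Z=35).
Smallest to largest: Sr2+ < Rb+ < Br-.

Sr2+ < Rb+ < Br-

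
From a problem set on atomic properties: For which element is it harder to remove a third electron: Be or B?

Be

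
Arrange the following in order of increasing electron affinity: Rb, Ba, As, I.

Ba < Rb < As < I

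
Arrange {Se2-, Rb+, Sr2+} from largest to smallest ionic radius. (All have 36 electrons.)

All of these have 36 electrons, so size is governed by nuclear charge alone: the more protons, the stronger the pull on the same electron cloud, and the smaller the ion.
Nuclear charges: Sr2+ (Z=38), Rb+ (Z=37), Se2- (Z=34).
Largest to smallest: Se2- > Rb+ > Sr2+.

Se2-, Rb+, Sr2+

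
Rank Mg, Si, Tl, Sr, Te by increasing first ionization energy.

Sr < Tl < Mg < Si < Te

First ionization energy rises across a period (greater Z_eff holds electrons more tightly) and falls down a group (valence electrons are farther from the nucleus).
These span different periods and groups, so the two trends combine.
Tl > Sr: the two effects oppose for this pair; the across-period effect wins (589 vs 550 kJ/mol).
Mg > Tl: period and group pull opposite ways; the down-group shift dominates (738 vs 589 kJ/mol).
Si > Mg: both are in period 3; the period trend gives Si the larger value.
Te > Si: period and group pull opposite ways; the across-period shift dominates (869 vs 786 kJ/mol).
For reference (kJ/mol): Mg 738, Si 786, Sr 550, Te 869, Tl 589.
So from lowest to highest: Sr < Tl < Mg < Si < Te.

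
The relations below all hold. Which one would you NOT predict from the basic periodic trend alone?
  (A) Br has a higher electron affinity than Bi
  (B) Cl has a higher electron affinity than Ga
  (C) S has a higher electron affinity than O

(C)

The general trend: electron affinity increases across a period and decreases down a group.
(A) Br (period 4, group 17) vs Bi (period 6, group 15): the stated order agrees with the simple trend.
(B) Cl (period 3, group 17) vs Ga (period 4, group 13): the stated order agrees with the simple trend.
(C) S (period 3, group 16) vs O (period 2, group 16): the stated order contradicts the simple trend.
The exception is (C): the compact 2p subshell of O repels the added electron more than S's larger 3p does.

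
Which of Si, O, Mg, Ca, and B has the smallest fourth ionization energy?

IE_4 is the cost of taking one more electron from the +3 cation: Si³⁺ still has 1 valence electron; O³⁺ still has 3 valence electrons; Mg³⁺ is already 1 electron into the core; Ca³⁺ is already 1 electron into the core; B³⁺ is the bare [He] core.
Usually core removal costs more than valence removal, but here the competition is close: a tightly held n=2 valence electron can cost more to remove than an n=3 core electron, so the actual values have to decide it.
Valence configurations: Si³⁺ [Ne]3s¹, O³⁺ [He]2s²2p¹.
The numbers (kJ/mol): Si 4356, O 7469, Mg 10543, Ca 6491, B 25026.
So the fourth ionization energies run Si < Ca < O < Mg < B.

Si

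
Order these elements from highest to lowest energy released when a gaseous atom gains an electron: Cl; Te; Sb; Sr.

Cl, Te, Sb, Sr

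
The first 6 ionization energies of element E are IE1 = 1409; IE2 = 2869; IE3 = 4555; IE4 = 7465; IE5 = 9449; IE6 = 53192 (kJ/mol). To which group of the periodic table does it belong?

Group 15

Look for the largest jump between consecutive ionization energies: IE6/IE5 ≈ 5.6, far larger than any earlier ratio.
That jump marks the point where a core electron is being removed. So the atom has 5 valence electrons.
A main-group element with 5 valence electrons is in group 15.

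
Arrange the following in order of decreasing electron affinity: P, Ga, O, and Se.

O is in period 2, group 16; P is in period 3, group 15; Ga is in period 4, group 13; Se is in period 4, group 16.
Adding an electron releases more energy for atoms nearer the top right (short of the noble gases).
These span different periods and groups, so the two trends combine.
P > Ga: both effects reinforce here, so P is clearly the higher of the two.
O > P: both effects reinforce here, so O is clearly the higher of the two.
Se > O: this pair runs against the simple trend — see the exception note.
Note the exception: Se has a higher electron affinity than O, contrary to the simple trend — O's compact 2p subshell gives strong electron–electron repulsion on the added electron.
Tabulated electron affinity (kJ/mol): O 141, P 72, Ga 29, Se 195.
So from highest to lowest: Se > O > P > Ga.

Se > O > P > Ga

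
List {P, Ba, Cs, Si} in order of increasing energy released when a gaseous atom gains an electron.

Ba, Cs, P, Si

EA tends to increase across a period and decrease down a group, though the pattern is less regular than for IE or radius.
Here both period and group differ, so the two effects have to be weighed against each other.
Cs > Ba: this pair runs against the simple trend — see the exception note.
P > Cs: both effects reinforce here, so P is clearly the higher of the two.
Si > P: this pair runs against the simple trend — see the exception note.
Note the exception: Cs has a higher electron affinity than Ba, contrary to the simple trend — adding an electron to Ba (ns²) has to open a new, higher-energy np subshell, which is unfavourable.
Note the exception: Si has a higher electron affinity than P, contrary to the simple trend — adding an electron to P's half-filled 3p³ is unfavourable, so Si (3p²) has the more exothermic EA.
Approximate values (kJ/mol): Si 134, P 72, Cs 46, Ba 14.
So from lowest to highest: Ba < Cs < P < Si.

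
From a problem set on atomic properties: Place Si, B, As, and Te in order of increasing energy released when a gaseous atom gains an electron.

B, As, Si, Te

B is in period 2, group 13; Si is in period 3, group 14; As is in period 4, group 15; Te is in period 5, group 16.
EA tends to increase across a period and decrease down a group, though the pattern is less regular than for IE or radius.
These sit on a diagonal, where the across-period and down-group effects partly cancel.
As > B: period and group pull opposite ways; the across-period shift dominates (78 vs 27 kJ/mol).
Si > As: the two effects oppose for this pair; the down-group effect wins (134 vs 78 kJ/mol).
Te > Si: the two effects oppose for this pair; the across-period effect wins (190 vs 134 kJ/mol).
Approximate values (kJ/mol): B 27, Si 134, As 78, Te 190.
So from lowest to highest: B < As < Si < Te.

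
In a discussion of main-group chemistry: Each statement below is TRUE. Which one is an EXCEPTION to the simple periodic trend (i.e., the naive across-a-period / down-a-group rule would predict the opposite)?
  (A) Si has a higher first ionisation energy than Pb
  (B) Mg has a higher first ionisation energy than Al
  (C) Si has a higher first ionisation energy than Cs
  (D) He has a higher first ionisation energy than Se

The general trend: first ionisation energy increases across a period and decreases down a group.
(A) Si (period 3, group 14) vs Pb (period 6, group 14): the stated order agrees with the simple trend.
(B) Mg (period 3, group 2) vs Al (period 3, group 13): the stated order contradicts the simple trend.
(C) Si (period 3, group 14) vs Cs (period 6, group 1): the stated order agrees with the simple trend.
(D) He (period 1, group 18) vs Se (period 4, group 16): the stated order agrees with the simple trend.
The exception is (B): Al's single 3p electron is easier to remove than one from Mg's filled 3s².

(B)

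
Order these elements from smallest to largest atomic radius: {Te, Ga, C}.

C is in period 2, group 14; Ga is in period 4, group 13; Te is in period 5, group 16.
Moving right in a period, electrons are added to the same shell under a stronger nuclear pull, so atoms get smaller; moving down, a new shell is opened and atoms get larger.
Neither a single period nor a single group — weigh both effects.
Ga > C: relative to C, both the across-period and down-group shifts push Ga's atomic radius up.
Te > Ga: the two effects oppose for this pair; the down-group effect wins (136 vs 124 pm).
For reference (pm): C 75, Ga 124, Te 136.
So from smallest to largest: C < Ga < Te.

C < Ga < Te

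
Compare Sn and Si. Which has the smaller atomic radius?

Moving right in a period, electrons are added to the same shell under a stronger nuclear pull, so atoms get smaller; moving down, a new shell is opened and atoms get larger.
All are in group 14, so atomic radius increases down the group.
So Si has the smaller atomic radius (Si < Sn).

Si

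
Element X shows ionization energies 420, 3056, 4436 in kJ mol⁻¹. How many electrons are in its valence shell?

1

Look for the largest jump between consecutive ionization energies: IE2/IE1 ≈ 7.3, far larger than any earlier ratio.
That jump marks the point where a core electron is being removed. So the atom has 1 valence electron.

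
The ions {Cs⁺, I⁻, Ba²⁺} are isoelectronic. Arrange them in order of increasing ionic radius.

All of these have 54 electrons, so size is governed by nuclear charge alone: the more protons, the stronger the pull on the same electron cloud, and the smaller the ion.
Nuclear charges: Ba²⁺ (Z=56), Cs⁺ (Z=55), I⁻ (Z=53).
Smallest to largest: Ba²⁺ < Cs⁺ < I⁻.

Ba²⁺ < Cs⁺ < I⁻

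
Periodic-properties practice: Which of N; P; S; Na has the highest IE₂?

Na

The second ionization energy removes an electron from the +1 ion. For each element: N⁺ still has 4 valence electrons; P⁺ still has 4 valence electrons; S⁺ still has 5 valence electrons; Na⁺ is the bare [Ne] core.
Core electrons are held far more tightly than valence electrons, so Na tops the IE_2 order.
Valence configurations: N⁺ [He]2s²2p², P⁺ [Ne]3s²3p², S⁺ [Ne]3s²3p³.
Approximate IE_2 values (kJ/mol): N 2856, P 1907, S 2252, Na 4562.
Putting it together, IE_2: P < S < N < Na.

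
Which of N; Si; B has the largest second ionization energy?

N

IE_2 is the cost of taking one more electron from the +1 cation: N⁺ still has 4 valence electrons; Si⁺ still has 3 valence electrons; B⁺ still has 2 valence electrons.
All are still removing valence electrons, so compare the +1 ions as you would atoms: IE_2 generally rises across a period (higher Z_eff) and falls down a group (larger shell), subject to the usual subshell exceptions.
Valence configurations: N⁺ [He]2s²2p², Si⁺ [Ne]3s²3p¹, B⁺ [He]2s².
Tabulated IE_2 (kJ/mol): N 2856, Si 1577, B 2427.
So the second ionization energies run Si < B < N.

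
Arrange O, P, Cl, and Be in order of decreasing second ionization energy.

Consider each +1 ion: O⁺ still has 5 valence electrons; P⁺ still has 4 valence electrons; Cl⁺ still has 6 valence electrons; Be⁺ still has 1 valence electron.
All are still removing valence electrons, so compare the +1 ions as you would atoms: IE_2 generally rises across a period (higher Z_eff) and falls down a group (larger shell), subject to the usual subshell exceptions.
Valence configurations: O⁺ [He]2s²2p³, P⁺ [Ne]3s²3p², Cl⁺ [Ne]3s²3p⁴, Be⁺ [He]2s¹.
Approximate IE_2 values (kJ/mol): O 3388, P 1907, Cl 2298, Be 1757.
So the second ionization energies run Be < P < Cl < O.

O, Cl, P, Be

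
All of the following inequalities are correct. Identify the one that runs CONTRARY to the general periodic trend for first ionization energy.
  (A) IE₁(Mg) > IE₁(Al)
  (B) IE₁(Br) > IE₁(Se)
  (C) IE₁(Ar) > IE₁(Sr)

The general trend: first ionization energy increases across a period and decreases down a group.
(A) Mg (period 3, group 2) vs Al (period 3, group 13): the stated order contradicts the simple trend.
(B) Br (period 4, group 17) vs Se (period 4, group 16): the stated order agrees with the simple trend.
(C) Ar (period 3, group 18) vs Sr (period 5, group 2): the stated order agrees with the simple trend.
The exception is (A): Al's single 3p electron is easier to remove than one from Mg's filled 3s².

(A)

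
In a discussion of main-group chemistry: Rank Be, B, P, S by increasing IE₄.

S < P < Be < B

After 3 electrons have been removed, what remains? Be³⁺ is already 1 electron into the core; B³⁺ is the bare [He] core; P³⁺ still has 2 valence electrons; S³⁺ still has 3 valence electrons.
Breaking into a closed-shell core is much more expensive than removing a leftover valence electron — Be and B have the largest IE_4 here.
Valence configurations: P³⁺ [Ne]3s², S³⁺ [Ne]3s²3p¹.
S³⁺ loses a lone 3p electron whereas P³⁺ must break into a filled 3s² pair, so IE_4(P) > IE_4(S) even though S has the higher nuclear charge.
Tabulated IE_4 (kJ/mol): Be 21007, B 25026, P 4964, S 4556.
So the fourth ionization energies run S < P < Be < B.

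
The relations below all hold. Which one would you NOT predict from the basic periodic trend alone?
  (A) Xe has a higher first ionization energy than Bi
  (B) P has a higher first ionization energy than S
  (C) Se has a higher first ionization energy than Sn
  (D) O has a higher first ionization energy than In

The general trend: first ionization energy increases across a period and decreases down a group.
(A) Xe (period 5, group 18) vs Bi (period 6, group 15): the stated order agrees with the simple trend.
(B) P (period 3, group 15) vs S (period 3, group 16): the stated order contradicts the simple trend.
(C) Se (period 4, group 16) vs Sn (period 5, group 14): the stated order agrees with the simple trend.
(D) O (period 2, group 16) vs In (period 5, group 13): the stated order agrees with the simple trend.
The exception is (B): S (3p⁴) ionizes more easily than half-filled P (3p³) because the paired 3p electron in S is pushed out by e⁻–e⁻ repulsion.

(B)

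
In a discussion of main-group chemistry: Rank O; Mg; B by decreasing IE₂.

The second ionization energy removes an electron from the +1 ion. For each element: O⁺ still has 5 valence electrons; Mg⁺ still has 1 valence electron; B⁺ still has 2 valence electrons.
All are still removing valence electrons, so compare the +1 ions as you would atoms: IE_2 generally rises across a period (higher Z_eff) and falls down a group (larger shell), subject to the usual subshell exceptions.
Valence configurations: O⁺ [He]2s²2p³, Mg⁺ [Ne]3s¹, B⁺ [He]2s².
Approximate IE_2 values (kJ/mol): O 3388, Mg 1451, B 2427.
So the second ionization energies run Mg < B < O.

O > B > Mg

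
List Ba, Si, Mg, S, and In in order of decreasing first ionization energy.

First ionization energy rises across a period (greater Z_eff holds electrons more tightly) and falls down a group (valence electrons are farther from the nucleus).
These span different periods and groups, so the two trends combine.
In > Ba: both effects reinforce here, so In is clearly the higher of the two.
Mg > In: period and group pull opposite ways; the down-group shift dominates (738 vs 558 kJ/mol).
Si > Mg: both are in period 3; the period trend gives Si the larger value.
S > Si: S lies to the right of Si in period 3, so the across-period effect alone puts S higher.
For reference (kJ/mol): Mg 738, Si 786, S 1000, In 558, Ba 503.
So from highest to lowest: S > Si > Mg > In > Ba.

S > Si > Mg > In > Ba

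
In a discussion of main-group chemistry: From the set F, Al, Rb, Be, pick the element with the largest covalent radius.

Be is in period 2, group 2; F is in period 2, group 17; Al is in period 3, group 13; Rb is in period 5, group 1.
Across a period the added protons contract the valence shell; down a group each new principal shell makes the atom larger.
These span different periods and groups, so the two trends combine.
Be > F: Be lies to the left of F in period 2, so the across-period effect alone puts Be larger.
Al > Be: the two effects oppose for this pair; the down-group effect wins (126 vs 102 pm).
Rb > Al: relative to Al, both the across-period and down-group shifts push Rb's atomic radius up.
For reference (pm): Be 102, F 64, Al 126, Rb 210.
The largest covalent radius among these belongs to Rb.

Rb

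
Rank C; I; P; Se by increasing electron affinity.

Electron affinity generally becomes more exothermic across a period toward the halogens and less exothermic down a group.
A diagonal step moves right (one effect) and down (the opposite effect) at once.
C > P: period and group pull opposite ways; the down-group shift dominates (122 vs 72 kJ/mol).
Se > C: the two effects oppose for this pair; the across-period effect wins (195 vs 122 kJ/mol).
I > Se: period and group pull opposite ways; the across-period shift dominates (295 vs 195 kJ/mol).
For reference (kJ/mol): C 122, P 72, Se 195, I 295.
So from lowest to highest: P < C < Se < I.

P, C, Se, I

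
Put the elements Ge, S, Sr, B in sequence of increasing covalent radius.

B, S, Ge, Sr

B is in period 2, group 13; S is in period 3, group 16; Ge is in period 4, group 14; Sr is in period 5, group 2.
Moving right in a period, electrons are added to the same shell under a stronger nuclear pull, so atoms get smaller; moving down, a new shell is opened and atoms get larger.
Here both period and group differ, so the two effects have to be weighed against each other.
S > B: the two effects oppose for this pair; the down-group effect wins (103 vs 85 pm).
Ge > S: both effects reinforce here, so Ge is clearly the larger of the two.
Sr > Ge: relative to Ge, both the across-period and down-group shifts push Sr's atomic radius up.
Tabulated atomic radius (pm): B 85, S 103, Ge 121, Sr 185.
So from smallest to largest: B < S < Ge < Sr.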